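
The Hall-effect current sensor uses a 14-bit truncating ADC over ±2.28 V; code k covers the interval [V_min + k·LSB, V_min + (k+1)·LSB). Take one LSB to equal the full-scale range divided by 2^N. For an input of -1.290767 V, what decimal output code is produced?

Full-scale range = 2.28 V − (-2.28 V) = 4.56 V. LSB = 4.56 V / 2^14 ≈ 278.3 µV.
V_in − V_min = -1.290767 − (-2.28) = 0.989233 V.
Divide by LSB: 0.989233 × 16384/4.56 = 3554.2968.
Truncating gives code 3554.

3554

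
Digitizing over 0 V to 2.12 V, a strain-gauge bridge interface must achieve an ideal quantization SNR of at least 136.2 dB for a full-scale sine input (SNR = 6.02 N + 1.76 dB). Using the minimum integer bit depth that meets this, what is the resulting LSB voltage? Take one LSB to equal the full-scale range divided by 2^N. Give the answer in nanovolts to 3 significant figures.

253 nV

V_FS = 2.12 V.
N ≥ (136.2 − 1.76)/6.02 = 22.332 → N_min = 23.
LSB = 2.12 V / 2^23 = 253 nV.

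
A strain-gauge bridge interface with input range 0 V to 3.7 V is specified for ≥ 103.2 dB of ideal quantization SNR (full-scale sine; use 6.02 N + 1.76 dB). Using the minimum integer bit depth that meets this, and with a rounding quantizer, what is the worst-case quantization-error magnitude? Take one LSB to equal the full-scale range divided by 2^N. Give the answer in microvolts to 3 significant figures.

14.1 µV

Full-scale range = 3.7 V.
Solving 6.02 N ≥ 103.2 − 1.76: N ≥ 16.850. Round up → N = 17.
LSB = 3.7 V / 2^17 = 28.229 µV.
Max error for round-to-nearest is LSB/2 = 14.1 µV.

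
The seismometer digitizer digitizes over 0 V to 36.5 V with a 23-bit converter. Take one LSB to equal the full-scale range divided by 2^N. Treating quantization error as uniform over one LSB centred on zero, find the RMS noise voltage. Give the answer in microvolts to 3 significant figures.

1.26 µV

Full-scale range = 36.5 V.
Step size = 36.5/8388608 V = 4.3511 µV.
For a uniform distribution on [−LSB/2, +LSB/2], V_rms = LSB/√12 = 4.3511 µV/3.4641 = 1.26 µV.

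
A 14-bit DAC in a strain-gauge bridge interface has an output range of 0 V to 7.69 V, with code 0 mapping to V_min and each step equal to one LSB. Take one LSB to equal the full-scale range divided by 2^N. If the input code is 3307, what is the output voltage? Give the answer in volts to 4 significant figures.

1.552 V

Span = 7.69 V. LSB = 7.69 V / 2^14.
Output = V_min + (3307/16384) × range = 0 + 0.201843 × 7.69 V
      = 0 + 1.55217 = 1.55217 V.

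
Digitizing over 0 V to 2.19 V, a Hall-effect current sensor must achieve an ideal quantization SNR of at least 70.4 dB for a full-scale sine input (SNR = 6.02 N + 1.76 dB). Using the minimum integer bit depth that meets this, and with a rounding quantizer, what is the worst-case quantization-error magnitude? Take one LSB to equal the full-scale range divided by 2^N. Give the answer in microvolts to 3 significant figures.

Range is 2.19 V.
N ≥ (70.4 − 1.76)/6.02 = 11.402 → N_min = 12.
Step size = 2.19/4096 V = 0.53467 mV.
Half an LSB is 267 µV.

267 µV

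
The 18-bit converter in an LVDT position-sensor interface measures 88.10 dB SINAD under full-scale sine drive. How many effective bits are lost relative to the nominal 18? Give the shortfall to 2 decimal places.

Effective bits = (88.10 − 1.76)/6.02 = 14.3422.
Shortfall = 18 − 14.3422 = 3.6578 bits.

3.66 bits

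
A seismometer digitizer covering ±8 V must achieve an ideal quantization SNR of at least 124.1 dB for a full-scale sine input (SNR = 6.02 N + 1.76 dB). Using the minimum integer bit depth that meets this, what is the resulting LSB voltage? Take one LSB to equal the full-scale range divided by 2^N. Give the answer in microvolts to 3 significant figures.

Range = 8 − (-8) = 16 V.
N ≥ (124.1 − 1.76)/6.02 = 20.322 → N_min = 21.
LSB = 16 V / 2^21 = 7.63 µV.

7.63 µV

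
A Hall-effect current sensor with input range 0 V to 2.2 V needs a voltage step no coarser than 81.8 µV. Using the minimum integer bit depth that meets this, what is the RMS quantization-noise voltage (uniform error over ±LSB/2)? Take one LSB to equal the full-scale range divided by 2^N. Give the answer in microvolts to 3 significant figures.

Range is 2.2 V.
Need 2^N ≥ 2.2 V / 81.8 µV = 26890 → N_min = 15.
LSB = 2.2 V ÷ 2^15 = 2.2/32768 V = 67.139 µV.
RMS noise = LSB/√12 = 19.4 µV.

19.4 µV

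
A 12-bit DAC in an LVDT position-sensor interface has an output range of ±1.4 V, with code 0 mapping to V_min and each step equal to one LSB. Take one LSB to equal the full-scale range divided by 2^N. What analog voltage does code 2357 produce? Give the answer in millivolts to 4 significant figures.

211.2 mV

Full-scale range = 1.4 V − (-1.4 V) = 2.8 V. LSB = 2.8 V / 2^12.
Output = V_min + (2357/4096) × range = -1.4 + 0.575439 × 2.8 V
      = -1.4 + 1.61123 = 0.211230 V.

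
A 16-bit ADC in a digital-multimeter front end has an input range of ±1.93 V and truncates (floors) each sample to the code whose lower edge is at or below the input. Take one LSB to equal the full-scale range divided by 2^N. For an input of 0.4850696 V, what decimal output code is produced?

41003

Span: 1.93 V − (-1.93 V) = 3.86 V. LSB = 3.86 V / 2^16 ≈ 58.90 µV.
V_in − V_min = 0.4850696 − (-1.93) = 2.4150696 V.
Divide by LSB: 2.4150696 × 65536/3.86 = 41003.6273.
Truncating gives code 41003.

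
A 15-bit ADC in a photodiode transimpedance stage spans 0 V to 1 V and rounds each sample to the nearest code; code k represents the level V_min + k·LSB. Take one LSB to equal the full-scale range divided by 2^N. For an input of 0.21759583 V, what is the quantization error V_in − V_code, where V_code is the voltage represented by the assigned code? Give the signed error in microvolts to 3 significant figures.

V_FS = 1 V. LSB = 1 V / 2^15 ≈ 30.52 µV.
(V_in − V_min)/LSB = (0.21759583 − (0)) × 32768/1 = 7130.1802 → nearest code k = 7130.
V_code = V_min + k × range/2^15 = 0 + 7130 × 1/32768 = 0.21759033203 V.
e = 0.21759583 − (0.21759033203) = +5.50 µV.

+5.50 µV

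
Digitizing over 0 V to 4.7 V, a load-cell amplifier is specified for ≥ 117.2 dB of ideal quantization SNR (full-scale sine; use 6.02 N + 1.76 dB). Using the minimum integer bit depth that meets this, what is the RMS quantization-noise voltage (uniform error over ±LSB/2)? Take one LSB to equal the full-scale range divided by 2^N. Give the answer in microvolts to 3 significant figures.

1.29 µV

Span = 4.7 V.
N ≥ (117.2 − 1.76)/6.02 = 19.176 → N_min = 20.
Step size = 4.7/1048576 V = 4.4823 µV.
RMS noise = LSB/√12 = 1.29 µV.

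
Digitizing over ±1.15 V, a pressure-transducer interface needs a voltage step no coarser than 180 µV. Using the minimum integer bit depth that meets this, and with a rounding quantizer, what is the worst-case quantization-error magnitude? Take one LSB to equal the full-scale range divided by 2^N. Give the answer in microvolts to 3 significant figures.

70.2 µV

The full-scale span is 1.15 − (-1.15) = 2.3 V.
Required number of levels: 2.3/180 µV = 12778; smallest N with 2^N ≥ that is 14.
LSB = 2.3 V ÷ 2^14 = 2.3/16384 V = 140.38 µV.
Max error for round-to-nearest is LSB/2 = 70.2 µV.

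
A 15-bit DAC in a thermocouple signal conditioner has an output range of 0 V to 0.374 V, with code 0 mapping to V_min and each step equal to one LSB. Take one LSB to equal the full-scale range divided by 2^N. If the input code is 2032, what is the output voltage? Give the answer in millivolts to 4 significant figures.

Full-scale range = 0.374 V. LSB = 0.374 V / 2^15.
V_out = 0 + 2032 × (0.374/32768) V
      = 0 + 0.0231924 = 0.0231924 V.

23.19 mV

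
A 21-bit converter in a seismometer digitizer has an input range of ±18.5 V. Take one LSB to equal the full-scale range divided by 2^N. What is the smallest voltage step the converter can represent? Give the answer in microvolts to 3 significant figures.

17.6 µV

The full-scale span is 18.5 − (-18.5) = 37 V.
There are 2^21 = 2097152 steps.
One LSB is 37 V / 2097152 = 17.6 µV.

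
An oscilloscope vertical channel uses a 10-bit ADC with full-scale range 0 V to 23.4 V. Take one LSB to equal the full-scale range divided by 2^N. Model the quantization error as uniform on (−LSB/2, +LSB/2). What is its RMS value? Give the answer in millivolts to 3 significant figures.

6.60 mV

Span = 23.4 V.
LSB = 23.4 V ÷ 2^10 = 23.4/1024 V = 22.852 mV.
σ_q = LSB/√12 = 22.852 mV/3.4641 = 6.60 mV.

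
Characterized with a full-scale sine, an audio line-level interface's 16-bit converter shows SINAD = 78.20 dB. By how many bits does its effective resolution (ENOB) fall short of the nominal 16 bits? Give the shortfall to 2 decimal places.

3.30 bits

Effective bits = (78.20 − 1.76)/6.02 = 12.6977.
Lost resolution: 16 − 12.6977 = 3.3023 bits.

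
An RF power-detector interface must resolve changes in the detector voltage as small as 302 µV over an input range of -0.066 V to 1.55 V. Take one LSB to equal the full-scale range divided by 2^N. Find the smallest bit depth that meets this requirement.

13 bits

Range = 1.55 − (-0.066) = 1.616 V.
Required number of levels: 1.616/302 µV = 5351.0; smallest N with 2^N ≥ that is 13.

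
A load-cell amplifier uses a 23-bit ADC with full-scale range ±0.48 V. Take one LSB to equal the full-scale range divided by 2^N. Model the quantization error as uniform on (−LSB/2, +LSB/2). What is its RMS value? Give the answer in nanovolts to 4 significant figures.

33.04 nV

Range = 0.48 − (-0.48) = 0.96 V.
LSB = 0.96 V / 2^23 = 114.441 nV.
RMS of a uniform error over width LSB is LSB/√12 = 33.04 nV.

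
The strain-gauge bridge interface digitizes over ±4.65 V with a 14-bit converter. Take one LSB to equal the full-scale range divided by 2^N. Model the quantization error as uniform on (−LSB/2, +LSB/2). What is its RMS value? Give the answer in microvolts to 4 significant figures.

163.9 µV

Span: 4.65 V − (-4.65 V) = 9.3 V.
LSB = 9.3 V ÷ 2^14 = 9.3/16384 V = 0.567627 mV.
V_rms = LSB/√12 = 0.567627 mV / √12 = 163.9 µV.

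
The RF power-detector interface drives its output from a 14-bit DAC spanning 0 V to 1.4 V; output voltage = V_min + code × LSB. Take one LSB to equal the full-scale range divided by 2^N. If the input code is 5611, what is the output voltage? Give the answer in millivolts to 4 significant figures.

479.5 mV

Full-scale range = 1.4 V. LSB = 1.4 V / 2^14.
Output = V_min + (5611/16384) × range = 0 + 0.342468 × 1.4 V
      = 0 V + 0.479456 V = 0.479456 V.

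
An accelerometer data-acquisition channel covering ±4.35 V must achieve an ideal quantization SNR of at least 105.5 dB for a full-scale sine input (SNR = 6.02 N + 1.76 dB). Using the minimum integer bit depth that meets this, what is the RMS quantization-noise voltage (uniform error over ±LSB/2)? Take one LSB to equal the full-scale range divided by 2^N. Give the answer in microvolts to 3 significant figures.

The full-scale span is 4.35 − (-4.35) = 8.7 V.
N ≥ (105.5 − 1.76)/6.02 = 17.233 → N_min = 18.
One LSB is 8.7 V / 262144 = 33.188 µV.
σ_q = LSB/√12 = 33.188 µV/3.4641 = 9.58 µV.

9.58 µV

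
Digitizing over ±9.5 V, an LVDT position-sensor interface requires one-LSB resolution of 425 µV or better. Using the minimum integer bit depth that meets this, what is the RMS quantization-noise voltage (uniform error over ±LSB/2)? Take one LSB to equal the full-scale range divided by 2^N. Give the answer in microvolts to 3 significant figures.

83.7 µV

The full-scale span is 9.5 − (-9.5) = 19 V.
Required number of levels: 19/425 µV = 44706; smallest N with 2^N ≥ that is 16.
One LSB is 19 V / 65536 = 289.92 µV.
σ_q = LSB/√12 = 289.92 µV/3.4641 = 83.7 µV.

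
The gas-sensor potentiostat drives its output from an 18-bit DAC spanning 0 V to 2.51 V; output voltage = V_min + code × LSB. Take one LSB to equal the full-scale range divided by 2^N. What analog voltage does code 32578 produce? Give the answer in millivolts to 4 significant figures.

Span = 2.51 V. LSB = 2.51 V / 2^18.
Output = V_min + (32578/262144) × range = 0 + 0.124275 × 2.51 V
      = 0 V + 0.311931 V = 0.311931 V.

311.9 mV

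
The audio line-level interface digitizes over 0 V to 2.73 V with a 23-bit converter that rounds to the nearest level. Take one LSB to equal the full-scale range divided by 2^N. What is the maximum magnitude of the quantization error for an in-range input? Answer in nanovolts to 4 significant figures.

162.7 nV

Span = 2.73 V.
Step size = 2.73/8388608 V = 325.441 nV.
Worst-case error for round-to-nearest is half an LSB: 162.7 nV.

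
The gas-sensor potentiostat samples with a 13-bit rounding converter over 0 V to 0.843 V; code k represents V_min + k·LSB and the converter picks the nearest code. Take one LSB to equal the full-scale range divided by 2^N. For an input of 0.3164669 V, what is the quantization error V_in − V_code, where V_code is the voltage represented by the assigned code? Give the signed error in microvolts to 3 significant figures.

+33.2 µV

Span = 0.843 V. LSB = 0.843 V / 2^13 ≈ 102.9 µV.
(0.3164669 − (0)) / LSB = 0.3164669 × 8192/0.843 = 3075.3225. Nearest integer: k = 3075.
Reconstructed level: 0 + 3075 × 0.843/8192 V = 0.3164337158 V.
Error = V_in − V_code = 0.3164669 − (0.3164337158) = +33.2 µV.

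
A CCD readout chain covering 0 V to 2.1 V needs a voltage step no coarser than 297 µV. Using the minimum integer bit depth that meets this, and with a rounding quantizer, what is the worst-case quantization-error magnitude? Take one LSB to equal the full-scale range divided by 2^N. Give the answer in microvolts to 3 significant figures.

128 µV

Full-scale range = 2.1 V.
Required number of levels: 2.1/297 µV = 7070.7; smallest N with 2^N ≥ that is 13.
LSB = 2.1 V / 2^13 = 256.35 µV.
Max error for round-to-nearest is LSB/2 = 128 µV.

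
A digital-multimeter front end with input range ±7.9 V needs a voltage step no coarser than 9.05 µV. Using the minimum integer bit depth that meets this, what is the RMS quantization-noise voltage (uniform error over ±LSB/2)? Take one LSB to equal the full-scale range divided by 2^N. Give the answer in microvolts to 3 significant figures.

Full-scale range = 7.9 V − (-7.9 V) = 15.8 V.
Need 2^N ≥ 15.8 V / 9.05 µV = 1.746e6 → N_min = 21.
LSB = 15.8 V ÷ 2^21 = 15.8/2097152 V = 7.5340 µV.
σ_q = LSB/√12 = 7.5340 µV/3.4641 = 2.17 µV.

2.17 µV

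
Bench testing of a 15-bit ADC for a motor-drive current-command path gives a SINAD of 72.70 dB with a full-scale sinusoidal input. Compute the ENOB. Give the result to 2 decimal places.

11.78 bits

(72.70 − 1.76) / 6.02 = 70.94/6.02 = 11.7841 effective bits.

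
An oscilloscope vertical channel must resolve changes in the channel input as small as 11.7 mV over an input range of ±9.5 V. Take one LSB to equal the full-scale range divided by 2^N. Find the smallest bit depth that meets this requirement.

Span: 9.5 V − (-9.5 V) = 19 V.
Levels needed ≥ 19/11.7 mV = 1624. 2^11 = 2048 suffices, so N_min = 11.

11 bits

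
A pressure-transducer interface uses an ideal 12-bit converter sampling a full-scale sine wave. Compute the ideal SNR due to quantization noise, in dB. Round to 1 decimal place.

SNR = 6.02·12 + 1.76 = 74.00 dB.

74.0 dB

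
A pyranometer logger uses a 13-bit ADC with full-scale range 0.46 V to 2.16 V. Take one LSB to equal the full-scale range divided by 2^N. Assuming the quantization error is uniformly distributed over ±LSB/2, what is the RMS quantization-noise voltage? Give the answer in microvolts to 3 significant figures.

The full-scale span is 2.16 − (0.46) = 1.7 V.
One LSB is 1.7 V / 8192 = 207.52 µV.
For a uniform distribution on [−LSB/2, +LSB/2], V_rms = LSB/√12 = 207.52 µV/3.4641 = 59.9 µV.

59.9 µV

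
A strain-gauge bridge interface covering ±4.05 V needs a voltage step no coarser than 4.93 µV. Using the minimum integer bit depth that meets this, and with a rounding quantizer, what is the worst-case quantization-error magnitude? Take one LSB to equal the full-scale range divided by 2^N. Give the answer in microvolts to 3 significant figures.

1.93 µV

Full-scale range = 4.05 V − (-4.05 V) = 8.1 V.
Levels needed ≥ 8.1/4.93 µV = 1.643e6. 2^21 = 2097152 suffices, so N_min = 21.
One LSB is 8.1 V / 2097152 = 3.8624 µV.
|e|_max = LSB/2 = 1.93 µV.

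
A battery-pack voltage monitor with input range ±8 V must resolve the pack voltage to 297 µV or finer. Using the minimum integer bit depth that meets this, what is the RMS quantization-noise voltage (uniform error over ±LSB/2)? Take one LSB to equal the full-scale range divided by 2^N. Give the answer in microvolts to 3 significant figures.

Span: 8 V − (-8 V) = 16 V.
16 V / 297 µV = 53870. Since 2^15 = 32768 and 2^16 = 65536, N = 16.
LSB = 16 V ÷ 2^16 = 16/65536 V = 244.14 µV.
V_rms = LSB/√12 = 70.5 µV.

70.5 µV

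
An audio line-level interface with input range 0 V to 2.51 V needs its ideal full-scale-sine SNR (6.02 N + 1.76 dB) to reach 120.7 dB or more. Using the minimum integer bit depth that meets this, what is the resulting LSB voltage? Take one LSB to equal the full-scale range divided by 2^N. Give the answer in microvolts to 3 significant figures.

Span = 2.51 V.
Solving 6.02 N ≥ 120.7 − 1.76: N ≥ 19.757. Round up → N = 20.
LSB = 2.51 V ÷ 2^20 = 2.51/1048576 V = 2.39 µV.

2.39 µV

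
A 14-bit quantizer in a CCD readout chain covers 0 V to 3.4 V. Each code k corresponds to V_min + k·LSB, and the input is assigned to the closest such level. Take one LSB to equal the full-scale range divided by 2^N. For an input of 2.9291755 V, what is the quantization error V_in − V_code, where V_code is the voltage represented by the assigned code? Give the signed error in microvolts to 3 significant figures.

Range is 3.4 V. LSB = 3.4 V / 2^14 ≈ 207.5 µV.
Position in LSBs: (2.9291755 − (0)) × 16384/3.4 = 14115.1798; rounding gives k = 14115.
V_code = V_min + k × range/2^14 = 0 + 14115 × 3.4/16384 = 2.9291381836 V.
V_in − V_code = 2.9291755 − (2.9291381836) = +37.3 µV.

+37.3 µV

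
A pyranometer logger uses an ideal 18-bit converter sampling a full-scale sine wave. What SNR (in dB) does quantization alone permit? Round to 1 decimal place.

6.02(18) + 1.76 = 108.36 + 1.76 = 110.12 dB.

110.1 dB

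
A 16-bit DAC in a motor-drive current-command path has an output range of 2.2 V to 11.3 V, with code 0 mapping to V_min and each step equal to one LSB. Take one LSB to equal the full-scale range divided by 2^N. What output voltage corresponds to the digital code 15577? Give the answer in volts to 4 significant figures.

Span: 11.3 V − (2.2 V) = 9.1 V. LSB = 9.1 V / 2^16.
Output = V_min + (15577/65536) × range = 2.2 + 0.237686 × 9.1 V
      = 2.2 V + 2.16294 V = 4.36294 V.

4.363 V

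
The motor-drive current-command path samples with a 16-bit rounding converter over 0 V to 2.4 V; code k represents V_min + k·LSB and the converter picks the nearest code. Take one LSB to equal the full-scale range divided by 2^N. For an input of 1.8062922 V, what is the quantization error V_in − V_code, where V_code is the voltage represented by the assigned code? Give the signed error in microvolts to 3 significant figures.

−6.63 µV

Span = 2.4 V. LSB = 2.4 V / 2^16 ≈ 36.62 µV.
Position in LSBs: (1.8062922 − (0)) × 65536/2.4 = 49323.8190; rounding gives k = 49324.
V_code = 0 + (49324/65536) × 2.4 = 1.8062988281 V.
V_in − V_code = 1.8062922 − (1.8062988281) = −6.63 µV.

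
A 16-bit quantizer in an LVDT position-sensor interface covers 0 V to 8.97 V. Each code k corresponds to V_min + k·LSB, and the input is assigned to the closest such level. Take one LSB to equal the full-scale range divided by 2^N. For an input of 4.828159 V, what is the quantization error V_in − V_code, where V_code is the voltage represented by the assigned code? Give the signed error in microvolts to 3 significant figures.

Range is 8.97 V. LSB = 8.97 V / 2^16 ≈ 136.9 µV.
Position in LSBs: (4.828159 − (0)) × 65536/8.97 = 35275.1648; rounding gives k = 35275.
V_code = 0 + (35275/65536) × 8.97 = 4.8281364441 V.
Error = V_in − V_code = 4.828159 − (4.8281364441) = +22.6 µV.

+22.6 µV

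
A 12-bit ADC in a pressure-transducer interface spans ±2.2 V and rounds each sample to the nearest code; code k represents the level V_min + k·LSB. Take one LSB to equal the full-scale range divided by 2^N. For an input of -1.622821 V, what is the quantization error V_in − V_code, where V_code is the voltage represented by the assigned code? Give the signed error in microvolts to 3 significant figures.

Range = 2.2 − (-2.2) = 4.4 V. LSB = 4.4 V / 2^12 ≈ 1.074 mV.
Position in LSBs: (-1.622821 − (-2.2)) × 4096/4.4 = 537.3012; rounding gives k = 537.
V_code = -2.2 + (537/4096) × 4.4 = -1.623144531 V.
Error = V_in − V_code = -1.622821 − (-1.623144531) = +324 µV.

+324 µV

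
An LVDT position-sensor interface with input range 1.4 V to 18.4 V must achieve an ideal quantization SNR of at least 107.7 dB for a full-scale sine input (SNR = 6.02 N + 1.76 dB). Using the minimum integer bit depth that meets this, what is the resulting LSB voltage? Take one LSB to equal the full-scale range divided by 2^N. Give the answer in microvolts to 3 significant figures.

64.8 µV

Full-scale range = 18.4 V − (1.4 V) = 17 V.
6.02 N + 1.76 ≥ 107.7 gives N ≥ 17.598, so the minimum integer is 18.
LSB = 17 V ÷ 2^18 = 17/262144 V = 64.8 µV.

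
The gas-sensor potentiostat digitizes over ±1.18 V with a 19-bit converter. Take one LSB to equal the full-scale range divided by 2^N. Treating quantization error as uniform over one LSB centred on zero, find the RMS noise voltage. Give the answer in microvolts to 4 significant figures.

1.299 µV

The full-scale span is 1.18 − (-1.18) = 2.36 V.
LSB = 2.36 V / 2^19 = 4.50134 µV.
For a uniform distribution on [−LSB/2, +LSB/2], V_rms = LSB/√12 = 4.50134 µV/3.4641 = 1.299 µV.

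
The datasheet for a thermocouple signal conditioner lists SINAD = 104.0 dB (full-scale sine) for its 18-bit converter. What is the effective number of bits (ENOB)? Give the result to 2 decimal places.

Inverting SNR = 6.02 N + 1.76: N_eff = (104.0 − 1.76)/6.02 = 16.9834.

16.98 bits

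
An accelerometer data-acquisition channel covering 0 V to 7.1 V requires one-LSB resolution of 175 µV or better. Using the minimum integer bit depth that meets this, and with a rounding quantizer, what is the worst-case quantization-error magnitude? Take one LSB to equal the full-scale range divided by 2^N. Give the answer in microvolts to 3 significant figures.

54.2 µV

Full-scale range = 7.1 V.
Need 2^N ≥ 7.1 V / 175 µV = 40570 → N_min = 16.
LSB = 7.1 V ÷ 2^16 = 7.1/65536 V = 108.34 µV.
Max error for round-to-nearest is LSB/2 = 54.2 µV.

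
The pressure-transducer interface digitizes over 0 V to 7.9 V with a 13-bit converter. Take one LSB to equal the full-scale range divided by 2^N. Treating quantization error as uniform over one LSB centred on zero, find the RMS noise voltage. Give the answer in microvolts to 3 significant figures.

278 µV

Full-scale range = 7.9 V.
Step size = 7.9/8192 V = 0.96436 mV.
σ_q = LSB/√12 = 0.96436 mV/3.4641 = 278 µV.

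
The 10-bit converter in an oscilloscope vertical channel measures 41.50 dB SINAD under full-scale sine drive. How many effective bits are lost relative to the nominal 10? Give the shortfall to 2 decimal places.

N_eff = (41.50 − 1.76)/6.02 = 6.6013 bits.
Shortfall = 10 − 6.6013 = 3.3987 bits.

3.40 bits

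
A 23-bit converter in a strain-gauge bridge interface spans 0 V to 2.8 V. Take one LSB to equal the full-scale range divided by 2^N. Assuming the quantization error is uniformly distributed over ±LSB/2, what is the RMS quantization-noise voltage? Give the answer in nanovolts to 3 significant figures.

Range is 2.8 V.
LSB = 2.8 V ÷ 2^23 = 2.8/8388608 V = 333.79 nV.
For a uniform distribution on [−LSB/2, +LSB/2], V_rms = LSB/√12 = 333.79 nV/3.4641 = 96.4 nV.

96.4 nV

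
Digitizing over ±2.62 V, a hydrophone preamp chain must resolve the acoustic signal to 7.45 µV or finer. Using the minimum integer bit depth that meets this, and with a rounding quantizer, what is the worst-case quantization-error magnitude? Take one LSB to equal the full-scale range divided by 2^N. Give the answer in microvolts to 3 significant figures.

The full-scale span is 2.62 − (-2.62) = 5.24 V.
Required number of levels: 5.24/7.45 µV = 703360; smallest N with 2^N ≥ that is 20.
LSB = 5.24 V ÷ 2^20 = 5.24/1048576 V = 4.9973 µV.
Half an LSB is 2.50 µV.

2.50 µV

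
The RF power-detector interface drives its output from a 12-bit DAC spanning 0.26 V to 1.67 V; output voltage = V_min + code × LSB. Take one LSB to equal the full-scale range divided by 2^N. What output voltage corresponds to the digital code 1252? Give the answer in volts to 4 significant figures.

The full-scale span is 1.67 − (0.26) = 1.41 V. LSB = 1.41 V / 2^12.
Output = V_min + (1252/4096) × range = 0.26 + 0.305664 × 1.41 V
      = 0.26 V + 0.430986 V = 0.690986 V.

0.6910 V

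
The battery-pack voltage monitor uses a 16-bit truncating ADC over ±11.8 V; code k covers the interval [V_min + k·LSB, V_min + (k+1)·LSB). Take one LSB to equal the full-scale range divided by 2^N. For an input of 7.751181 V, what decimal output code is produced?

The full-scale span is 11.8 − (-11.8) = 23.6 V. LSB = 23.6 V / 2^16 ≈ 360.1 µV.
(V_in − V_min) × 2^16/range = (7.751181 − (-11.8)) × 65536/23.6 = 54292.636.
Floor → code = 54292.

54292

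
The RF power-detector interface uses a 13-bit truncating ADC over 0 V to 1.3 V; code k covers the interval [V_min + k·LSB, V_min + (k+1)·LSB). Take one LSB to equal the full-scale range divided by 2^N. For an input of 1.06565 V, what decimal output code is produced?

Full-scale range = 1.3 V. LSB = 1.3 V / 2^13 ≈ 158.7 µV.
code = ⌊(V_in − V_min)/LSB⌋ = ⌊(V_in − V_min) × 2^13 / range⌋
     = ⌊(1.06565 − (0)) × 8192 / 1.3⌋ = ⌊1.06565 × 8192/1.3⌋
     = ⌊6715.234⌋ = 6715.

6715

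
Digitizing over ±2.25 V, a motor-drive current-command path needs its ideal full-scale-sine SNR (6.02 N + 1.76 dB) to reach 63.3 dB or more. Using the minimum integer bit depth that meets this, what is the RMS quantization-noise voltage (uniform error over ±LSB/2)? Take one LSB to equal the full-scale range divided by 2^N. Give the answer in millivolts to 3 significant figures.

0.634 mV

The full-scale span is 2.25 − (-2.25) = 4.5 V.
Solving 6.02 N ≥ 63.3 − 1.76: N ≥ 10.223. Round up → N = 11.
One LSB is 4.5 V / 2048 = 2.1973 mV.
RMS noise = LSB/√12 = 0.634 mV.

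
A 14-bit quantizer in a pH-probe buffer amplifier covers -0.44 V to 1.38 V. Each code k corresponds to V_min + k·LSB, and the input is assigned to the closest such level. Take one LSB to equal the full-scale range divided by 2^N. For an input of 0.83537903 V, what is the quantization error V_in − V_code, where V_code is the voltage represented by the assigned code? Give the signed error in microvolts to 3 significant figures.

+23.8 µV

Range = 1.38 − (-0.44) = 1.82 V. LSB = 1.82 V / 2^14 ≈ 111.1 µV.
(0.83537903 − (-0.44)) / LSB = 1.27537903 × 16384/1.82 = 11481.2143. Nearest integer: k = 11481.
V_code = -0.44 + (11481/16384) × 1.82 = 0.83535522461 V.
Error = V_in − V_code = 0.83537903 − (0.83535522461) = +23.8 µV.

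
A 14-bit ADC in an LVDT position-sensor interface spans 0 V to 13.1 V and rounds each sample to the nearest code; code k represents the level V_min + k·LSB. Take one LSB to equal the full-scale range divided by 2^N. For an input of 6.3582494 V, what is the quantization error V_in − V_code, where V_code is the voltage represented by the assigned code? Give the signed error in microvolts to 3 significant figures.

+144 µV

Range is 13.1 V. LSB = 13.1 V / 2^14 ≈ 0.7996 mV.
(V_in − V_min)/LSB = (6.3582494 − (0)) × 16384/13.1 = 7952.1800 → nearest code k = 7952.
V_code = 0 + (7952/16384) × 13.1 = 6.3581054688 V.
V_in − V_code = 6.3582494 − (6.3581054688) = +144 µV.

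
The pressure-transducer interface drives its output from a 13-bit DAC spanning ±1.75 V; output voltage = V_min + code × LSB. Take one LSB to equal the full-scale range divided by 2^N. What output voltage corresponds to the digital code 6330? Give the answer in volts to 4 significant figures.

Range = 1.75 − (-1.75) = 3.5 V. LSB = 3.5 V / 2^13.
V_out = V_min + code × LSB = -1.75 V + 6330 × 3.5 V / 8192
      = -1.75 + 2.70447 = 0.954468 V.

0.9545 V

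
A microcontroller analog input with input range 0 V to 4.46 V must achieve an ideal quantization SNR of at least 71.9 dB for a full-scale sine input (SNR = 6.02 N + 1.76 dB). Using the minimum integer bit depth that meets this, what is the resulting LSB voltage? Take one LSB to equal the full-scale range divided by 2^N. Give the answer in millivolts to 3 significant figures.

V_FS = 4.46 V.
Solving 6.02 N ≥ 71.9 − 1.76: N ≥ 11.651. Round up → N = 12.
One LSB is 4.46 V / 4096 = 1.09 mV.

1.09 mV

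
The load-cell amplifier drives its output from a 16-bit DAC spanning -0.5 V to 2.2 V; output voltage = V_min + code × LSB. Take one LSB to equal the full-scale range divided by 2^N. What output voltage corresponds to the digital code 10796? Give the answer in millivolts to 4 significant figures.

-55.22 mV

Span: 2.2 V − (-0.5 V) = 2.7 V. LSB = 2.7 V / 2^16.
V_out = V_min + code × LSB = -0.5 V + 10796 × 2.7 V / 65536
      = -0.5 + 0.444781 = -0.0552185 V.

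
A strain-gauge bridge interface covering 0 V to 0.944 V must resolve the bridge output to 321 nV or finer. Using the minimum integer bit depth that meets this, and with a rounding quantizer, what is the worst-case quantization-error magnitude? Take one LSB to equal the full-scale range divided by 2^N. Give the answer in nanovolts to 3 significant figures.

V_FS = 0.944 V.
Required number of levels: 0.944/321 nV = 2.9408e6; smallest N with 2^N ≥ that is 22.
Step size = 0.944/4194304 V = 225.07 nV.
Max error for round-to-nearest is LSB/2 = 113 nV.

113 nV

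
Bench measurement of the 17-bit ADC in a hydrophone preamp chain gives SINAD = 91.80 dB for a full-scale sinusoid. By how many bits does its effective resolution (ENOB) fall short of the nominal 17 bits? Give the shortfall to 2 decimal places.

2.04 bits

N_eff = (91.80 − 1.76)/6.02 = 14.9568 bits.
Lost resolution: 17 − 14.9568 = 2.0432 bits.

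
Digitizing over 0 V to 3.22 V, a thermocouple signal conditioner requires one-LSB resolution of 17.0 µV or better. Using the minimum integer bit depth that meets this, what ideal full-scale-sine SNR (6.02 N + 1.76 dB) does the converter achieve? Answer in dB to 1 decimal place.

110.1 dB

Range is 3.22 V.
3.22 V / 17.0 µV = 189400. Since 2^17 = 131072 and 2^18 = 262144, N = 18.
6.02(18) + 1.76 = 110.12 dB.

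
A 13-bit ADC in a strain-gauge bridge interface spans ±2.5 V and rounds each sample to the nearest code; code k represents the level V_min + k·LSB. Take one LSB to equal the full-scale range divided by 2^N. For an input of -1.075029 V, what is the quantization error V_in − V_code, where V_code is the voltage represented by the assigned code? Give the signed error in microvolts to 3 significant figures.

−200 µV

Range = 2.5 − (-2.5) = 5 V. LSB = 5 V / 2^13 ≈ 0.6104 mV.
(V_in − V_min)/LSB = (-1.075029 − (-2.5)) × 8192/5 = 2334.6725 → nearest code k = 2335.
V_code = V_min + k × range/2^13 = -2.5 + 2335 × 5/8192 = -1.074829102 V.
Error = V_in − V_code = -1.075029 − (-1.074829102) = −200 µV.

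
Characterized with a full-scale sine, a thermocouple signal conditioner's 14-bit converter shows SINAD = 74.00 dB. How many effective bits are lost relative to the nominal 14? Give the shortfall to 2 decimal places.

2.00 bits

ENOB = (SINAD − 1.76)/6.02 = (74.00 − 1.76)/6.02 = 12.0000 bits.
Shortfall = 14 − 12.0000 = 2.0000 bits.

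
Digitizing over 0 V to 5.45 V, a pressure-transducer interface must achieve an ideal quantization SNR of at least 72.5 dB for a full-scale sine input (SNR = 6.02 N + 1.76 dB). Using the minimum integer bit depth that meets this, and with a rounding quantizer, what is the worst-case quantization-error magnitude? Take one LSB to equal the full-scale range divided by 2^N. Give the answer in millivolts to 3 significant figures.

Span = 5.45 V.
Solving 6.02 N ≥ 72.5 − 1.76: N ≥ 11.751. Round up → N = 12.
Step size = 5.45/4096 V = 1.3306 mV.
Max error for round-to-nearest is LSB/2 = 0.665 mV.

0.665 mV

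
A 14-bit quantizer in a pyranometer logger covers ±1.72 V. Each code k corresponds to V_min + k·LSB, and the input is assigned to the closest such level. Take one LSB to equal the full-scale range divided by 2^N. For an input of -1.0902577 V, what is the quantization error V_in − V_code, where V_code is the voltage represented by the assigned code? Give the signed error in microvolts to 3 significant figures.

Span: 1.72 V − (-1.72 V) = 3.44 V. LSB = 3.44 V / 2^14 ≈ 210.0 µV.
(V_in − V_min)/LSB = (-1.0902577 − (-1.72)) × 16384/3.44 = 2999.3308 → nearest code k = 2999.
V_code = V_min + k × range/2^14 = -1.72 + 2999 × 3.44/16384 = -1.0903271484 V.
Error = V_in − V_code = -1.0902577 − (-1.0903271484) = +69.4 µV.

+69.4 µV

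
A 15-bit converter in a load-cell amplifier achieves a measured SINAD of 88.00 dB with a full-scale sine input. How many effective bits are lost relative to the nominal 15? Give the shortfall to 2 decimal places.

0.67 bits

ENOB = (SINAD − 1.76)/6.02 = (88.00 − 1.76)/6.02 = 14.3256 bits.
15 − 14.3256 = 0.67 bits below nominal.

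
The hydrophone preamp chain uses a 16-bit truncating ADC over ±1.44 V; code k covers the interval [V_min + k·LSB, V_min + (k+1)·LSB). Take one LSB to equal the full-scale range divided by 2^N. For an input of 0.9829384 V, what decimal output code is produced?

55135

The full-scale span is 1.44 − (-1.44) = 2.88 V. LSB = 2.88 V / 2^16 ≈ 43.95 µV.
(V_in − V_min) × 2^16/range = (0.9829384 − (-1.44)) × 65536/2.88 = 55135.309.
Floor → code = 55135.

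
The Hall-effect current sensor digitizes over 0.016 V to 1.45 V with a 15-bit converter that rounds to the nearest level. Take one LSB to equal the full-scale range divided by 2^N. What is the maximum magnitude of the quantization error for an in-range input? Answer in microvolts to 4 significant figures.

Range = 1.45 − (0.016) = 1.434 V.
One LSB is 1.434 V / 32768 = 43.7622 µV.
Worst-case error for round-to-nearest is half an LSB: 21.88 µV.

21.88 µV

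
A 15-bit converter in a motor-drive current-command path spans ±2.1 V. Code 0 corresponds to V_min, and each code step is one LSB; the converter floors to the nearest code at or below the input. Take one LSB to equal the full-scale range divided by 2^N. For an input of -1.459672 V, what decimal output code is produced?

The full-scale span is 2.1 − (-2.1) = 4.2 V. LSB = 4.2 V / 2^15 ≈ 128.2 µV.
code = ⌊(V_in − V_min)/LSB⌋ = ⌊(V_in − V_min) × 2^15 / range⌋
     = ⌊(-1.459672 − (-2.1)) × 32768 / 4.2⌋ = ⌊0.640328 × 32768/4.2⌋
     = ⌊4995.778⌋ = 4995.

4995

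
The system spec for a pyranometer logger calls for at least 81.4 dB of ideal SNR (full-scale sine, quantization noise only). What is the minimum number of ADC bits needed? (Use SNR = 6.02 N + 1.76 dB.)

N ≥ (81.4 − 1.76)/6.02 = 13.229 → N_min = 14.

14 bits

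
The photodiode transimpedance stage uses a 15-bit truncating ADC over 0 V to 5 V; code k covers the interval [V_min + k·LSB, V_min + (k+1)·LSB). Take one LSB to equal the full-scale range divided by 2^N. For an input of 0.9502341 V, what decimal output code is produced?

Range is 5 V. LSB = 5 V / 2^15 ≈ 152.6 µV.
(V_in − V_min) × 2^15/range = (0.9502341 − (0)) × 32768/5 = 6227.454.
Floor → code = 6227.

6227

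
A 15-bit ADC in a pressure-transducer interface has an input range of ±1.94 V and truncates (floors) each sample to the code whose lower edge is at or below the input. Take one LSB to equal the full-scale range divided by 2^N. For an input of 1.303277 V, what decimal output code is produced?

27390

The full-scale span is 1.94 − (-1.94) = 3.88 V. LSB = 3.88 V / 2^15 ≈ 118.4 µV.
code = ⌊(V_in − V_min)/LSB⌋ = ⌊(V_in − V_min) × 2^15 / range⌋
     = ⌊(1.303277 − (-1.94)) × 32768 / 3.88⌋ = ⌊3.243277 × 32768/3.88⌋
     = ⌊27390.645⌋ = 27390.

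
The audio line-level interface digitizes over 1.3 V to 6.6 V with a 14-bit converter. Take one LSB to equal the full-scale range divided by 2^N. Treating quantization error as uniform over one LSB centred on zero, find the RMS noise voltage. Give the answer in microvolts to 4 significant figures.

Span: 6.6 V − (1.3 V) = 5.3 V.
Step size = 5.3/16384 V = 323.486 µV.
σ_q = LSB/√12 = 323.486 µV/3.4641 = 93.38 µV.

93.38 µV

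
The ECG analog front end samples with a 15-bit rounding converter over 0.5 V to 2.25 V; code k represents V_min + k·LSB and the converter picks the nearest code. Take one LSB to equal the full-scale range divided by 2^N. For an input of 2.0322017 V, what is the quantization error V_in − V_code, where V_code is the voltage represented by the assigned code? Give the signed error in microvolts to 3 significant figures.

The full-scale span is 2.25 − (0.5) = 1.75 V. LSB = 1.75 V / 2^15 ≈ 53.41 µV.
(V_in − V_min)/LSB = (2.0322017 − (0.5)) × 32768/1.75 = 28689.8202 → nearest code k = 28690.
Reconstructed level: 0.5 + 28690 × 1.75/32768 V = 2.0322113037 V.
e = 2.0322017 − (2.0322113037) = −9.60 µV.

−9.60 µV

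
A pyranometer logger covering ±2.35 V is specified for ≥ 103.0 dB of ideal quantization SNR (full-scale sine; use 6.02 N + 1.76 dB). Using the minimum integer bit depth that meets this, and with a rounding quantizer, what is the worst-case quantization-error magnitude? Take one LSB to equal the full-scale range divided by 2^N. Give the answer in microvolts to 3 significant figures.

Range = 2.35 − (-2.35) = 4.7 V.
Required N = ⌈(103.0 − 1.76)/6.02⌉ = ⌈16.817⌉ = 17.
One LSB is 4.7 V / 131072 = 35.858 µV.
Max error for round-to-nearest is LSB/2 = 17.9 µV.

17.9 µV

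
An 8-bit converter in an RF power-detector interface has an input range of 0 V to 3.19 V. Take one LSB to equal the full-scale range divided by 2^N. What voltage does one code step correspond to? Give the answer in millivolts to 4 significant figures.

12.46 mV

Range is 3.19 V.
Number of codes = 2^8 = 256.
Step size = 3.19/256 V = 12.46 mV.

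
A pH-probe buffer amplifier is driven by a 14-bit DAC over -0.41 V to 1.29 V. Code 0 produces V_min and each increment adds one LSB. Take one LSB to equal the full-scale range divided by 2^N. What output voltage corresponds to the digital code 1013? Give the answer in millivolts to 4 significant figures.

The full-scale span is 1.29 − (-0.41) = 1.7 V. LSB = 1.7 V / 2^14.
Output = V_min + (1013/16384) × range = -0.41 + 0.0618286 × 1.7 V
      = -0.41 V + 0.105109 V = -0.304891 V.

-304.9 mV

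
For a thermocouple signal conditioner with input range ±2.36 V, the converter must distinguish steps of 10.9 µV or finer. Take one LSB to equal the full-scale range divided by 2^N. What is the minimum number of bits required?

19 bits

Span: 2.36 V − (-2.36 V) = 4.72 V.
Need 2^N ≥ 4.72 V / 10.9 µV = 433000 → N_min = 19.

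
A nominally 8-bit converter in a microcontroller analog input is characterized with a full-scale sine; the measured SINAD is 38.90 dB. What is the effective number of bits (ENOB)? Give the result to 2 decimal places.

(38.90 − 1.76) / 6.02 = 37.14/6.02 = 6.1694 effective bits.

6.17 bits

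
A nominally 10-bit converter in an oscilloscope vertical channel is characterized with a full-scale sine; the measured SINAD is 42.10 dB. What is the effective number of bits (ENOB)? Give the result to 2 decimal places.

6.70 bits

Inverting SNR = 6.02 N + 1.76: N_eff = (42.10 − 1.76)/6.02 = 6.7010.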